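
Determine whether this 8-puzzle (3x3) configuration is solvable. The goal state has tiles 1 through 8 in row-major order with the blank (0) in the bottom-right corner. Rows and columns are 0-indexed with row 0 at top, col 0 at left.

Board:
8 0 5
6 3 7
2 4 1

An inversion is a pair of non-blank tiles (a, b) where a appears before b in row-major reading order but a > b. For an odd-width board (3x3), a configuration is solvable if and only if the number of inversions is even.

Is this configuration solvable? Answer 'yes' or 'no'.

Inversions (pairs i<j in row-major order where tile[i] > tile[j] > 0): 22
22 is even, so the puzzle is solvable.

Answer: yes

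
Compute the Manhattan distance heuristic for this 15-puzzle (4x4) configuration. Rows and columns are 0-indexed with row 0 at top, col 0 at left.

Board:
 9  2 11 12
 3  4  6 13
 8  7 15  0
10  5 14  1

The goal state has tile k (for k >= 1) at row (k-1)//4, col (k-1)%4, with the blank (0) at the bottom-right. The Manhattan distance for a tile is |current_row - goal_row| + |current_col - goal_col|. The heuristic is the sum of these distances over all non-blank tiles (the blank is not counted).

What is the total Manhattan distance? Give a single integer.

Tile 9: (0,0)->(2,0) = 2
Tile 2: (0,1)->(0,1) = 0
Tile 11: (0,2)->(2,2) = 2
Tile 12: (0,3)->(2,3) = 2
Tile 3: (1,0)->(0,2) = 3
Tile 4: (1,1)->(0,3) = 3
Tile 6: (1,2)->(1,1) = 1
Tile 13: (1,3)->(3,0) = 5
Tile 8: (2,0)->(1,3) = 4
Tile 7: (2,1)->(1,2) = 2
Tile 15: (2,2)->(3,2) = 1
Tile 10: (3,0)->(2,1) = 2
Tile 5: (3,1)->(1,0) = 3
Tile 14: (3,2)->(3,1) = 1
Tile 1: (3,3)->(0,0) = 6
Sum: 2 + 0 + 2 + 2 + 3 + 3 + 1 + 5 + 4 + 2 + 1 + 2 + 3 + 1 + 6 = 37

Answer: 37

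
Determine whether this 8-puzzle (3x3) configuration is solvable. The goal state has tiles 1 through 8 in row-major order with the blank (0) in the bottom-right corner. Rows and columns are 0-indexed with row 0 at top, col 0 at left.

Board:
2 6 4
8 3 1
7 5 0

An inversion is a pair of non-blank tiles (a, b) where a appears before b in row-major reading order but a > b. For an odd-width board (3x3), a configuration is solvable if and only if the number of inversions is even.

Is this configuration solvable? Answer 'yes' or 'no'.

Answer: no

Derivation:
Inversions (pairs i<j in row-major order where tile[i] > tile[j] > 0): 13
13 is odd, so the puzzle is not solvable.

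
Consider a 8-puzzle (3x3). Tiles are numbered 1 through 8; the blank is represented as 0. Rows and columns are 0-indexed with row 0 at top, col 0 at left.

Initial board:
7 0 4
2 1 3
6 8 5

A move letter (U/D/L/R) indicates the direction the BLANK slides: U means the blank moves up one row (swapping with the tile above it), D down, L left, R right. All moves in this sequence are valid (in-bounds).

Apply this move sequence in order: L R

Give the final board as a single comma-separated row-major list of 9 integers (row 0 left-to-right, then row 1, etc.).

Answer: 7, 0, 4, 2, 1, 3, 6, 8, 5

Derivation:
After move 1 (L):
0 7 4
2 1 3
6 8 5

After move 2 (R):
7 0 4
2 1 3
6 8 5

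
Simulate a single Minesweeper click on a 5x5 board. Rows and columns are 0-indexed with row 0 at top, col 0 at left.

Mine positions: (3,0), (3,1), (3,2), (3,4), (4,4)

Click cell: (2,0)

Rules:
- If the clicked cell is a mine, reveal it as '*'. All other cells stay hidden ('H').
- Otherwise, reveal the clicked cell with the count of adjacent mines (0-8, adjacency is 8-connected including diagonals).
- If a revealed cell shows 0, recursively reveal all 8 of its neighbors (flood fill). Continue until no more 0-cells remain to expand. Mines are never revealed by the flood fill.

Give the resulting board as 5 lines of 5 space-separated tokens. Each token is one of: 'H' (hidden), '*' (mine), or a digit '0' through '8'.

H H H H H
H H H H H
2 H H H H
H H H H H
H H H H H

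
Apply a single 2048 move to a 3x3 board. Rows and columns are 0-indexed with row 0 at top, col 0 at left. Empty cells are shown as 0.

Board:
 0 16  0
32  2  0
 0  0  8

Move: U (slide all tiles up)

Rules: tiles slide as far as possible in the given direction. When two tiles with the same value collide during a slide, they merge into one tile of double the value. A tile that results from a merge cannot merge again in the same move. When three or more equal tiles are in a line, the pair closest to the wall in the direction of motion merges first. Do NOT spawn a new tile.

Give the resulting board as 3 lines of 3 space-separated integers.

Answer: 32 16  8
 0  2  0
 0  0  0

Derivation:
Slide up:
col 0: [0, 32, 0] -> [32, 0, 0]
col 1: [16, 2, 0] -> [16, 2, 0]
col 2: [0, 0, 8] -> [8, 0, 0]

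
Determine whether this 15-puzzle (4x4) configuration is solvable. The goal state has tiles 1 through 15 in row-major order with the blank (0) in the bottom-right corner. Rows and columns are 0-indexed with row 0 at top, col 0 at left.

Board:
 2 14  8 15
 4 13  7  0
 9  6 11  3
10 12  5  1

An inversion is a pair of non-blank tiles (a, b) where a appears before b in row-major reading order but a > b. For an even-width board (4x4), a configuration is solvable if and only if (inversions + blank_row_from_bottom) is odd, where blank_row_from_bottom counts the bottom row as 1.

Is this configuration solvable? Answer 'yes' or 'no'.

Answer: yes

Derivation:
Inversions: 62
Blank is in row 1 (0-indexed from top), which is row 3 counting from the bottom (bottom = 1).
62 + 3 = 65, which is odd, so the puzzle is solvable.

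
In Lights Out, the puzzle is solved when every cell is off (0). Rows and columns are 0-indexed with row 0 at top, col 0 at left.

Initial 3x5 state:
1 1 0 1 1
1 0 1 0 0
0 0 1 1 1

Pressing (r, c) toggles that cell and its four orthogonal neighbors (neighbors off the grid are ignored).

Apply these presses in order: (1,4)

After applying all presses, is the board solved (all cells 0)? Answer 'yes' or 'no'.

After press 1 at (1,4):
1 1 0 1 0
1 0 1 1 1
0 0 1 1 0

Lights still on: 9

Answer: no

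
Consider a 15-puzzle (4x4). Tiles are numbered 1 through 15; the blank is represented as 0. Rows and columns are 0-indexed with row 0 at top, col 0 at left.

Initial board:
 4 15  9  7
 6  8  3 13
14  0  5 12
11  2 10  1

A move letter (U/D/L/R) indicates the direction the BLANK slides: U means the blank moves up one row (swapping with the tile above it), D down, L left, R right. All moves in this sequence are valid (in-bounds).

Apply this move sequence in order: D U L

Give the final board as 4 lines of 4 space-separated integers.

Answer:  4 15  9  7
 6  8  3 13
 0 14  5 12
11  2 10  1

Derivation:
After move 1 (D):
 4 15  9  7
 6  8  3 13
14  2  5 12
11  0 10  1

After move 2 (U):
 4 15  9  7
 6  8  3 13
14  0  5 12
11  2 10  1

After move 3 (L):
 4 15  9  7
 6  8  3 13
 0 14  5 12
11  2 10  1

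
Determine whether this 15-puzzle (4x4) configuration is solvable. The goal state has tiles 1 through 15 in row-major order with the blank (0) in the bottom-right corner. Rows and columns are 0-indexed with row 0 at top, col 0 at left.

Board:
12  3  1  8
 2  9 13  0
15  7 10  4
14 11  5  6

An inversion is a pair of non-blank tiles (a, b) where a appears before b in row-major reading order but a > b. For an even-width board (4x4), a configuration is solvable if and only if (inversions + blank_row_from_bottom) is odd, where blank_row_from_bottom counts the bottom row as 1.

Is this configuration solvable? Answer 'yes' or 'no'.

Inversions: 46
Blank is in row 1 (0-indexed from top), which is row 3 counting from the bottom (bottom = 1).
46 + 3 = 49, which is odd, so the puzzle is solvable.

Answer: yes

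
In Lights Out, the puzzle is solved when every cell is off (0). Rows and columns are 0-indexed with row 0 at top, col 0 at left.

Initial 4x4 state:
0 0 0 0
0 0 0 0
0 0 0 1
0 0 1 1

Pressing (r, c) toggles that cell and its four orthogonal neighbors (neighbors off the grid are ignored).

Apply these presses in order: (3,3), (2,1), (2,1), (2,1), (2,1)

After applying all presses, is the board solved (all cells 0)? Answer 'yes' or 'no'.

After press 1 at (3,3):
0 0 0 0
0 0 0 0
0 0 0 0
0 0 0 0

After press 2 at (2,1):
0 0 0 0
0 1 0 0
1 1 1 0
0 1 0 0

After press 3 at (2,1):
0 0 0 0
0 0 0 0
0 0 0 0
0 0 0 0

After press 4 at (2,1):
0 0 0 0
0 1 0 0
1 1 1 0
0 1 0 0

After press 5 at (2,1):
0 0 0 0
0 0 0 0
0 0 0 0
0 0 0 0

Lights still on: 0

Answer: yes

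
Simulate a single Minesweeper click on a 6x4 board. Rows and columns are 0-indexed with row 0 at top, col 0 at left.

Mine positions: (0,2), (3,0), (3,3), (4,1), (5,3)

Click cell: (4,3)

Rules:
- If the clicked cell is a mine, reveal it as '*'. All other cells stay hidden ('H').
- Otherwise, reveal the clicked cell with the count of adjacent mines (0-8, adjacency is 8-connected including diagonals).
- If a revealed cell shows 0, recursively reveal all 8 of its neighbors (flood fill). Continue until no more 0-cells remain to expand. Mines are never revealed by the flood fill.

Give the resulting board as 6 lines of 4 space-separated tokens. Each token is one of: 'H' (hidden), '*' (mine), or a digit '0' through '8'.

H H H H
H H H H
H H H H
H H H H
H H H 2
H H H H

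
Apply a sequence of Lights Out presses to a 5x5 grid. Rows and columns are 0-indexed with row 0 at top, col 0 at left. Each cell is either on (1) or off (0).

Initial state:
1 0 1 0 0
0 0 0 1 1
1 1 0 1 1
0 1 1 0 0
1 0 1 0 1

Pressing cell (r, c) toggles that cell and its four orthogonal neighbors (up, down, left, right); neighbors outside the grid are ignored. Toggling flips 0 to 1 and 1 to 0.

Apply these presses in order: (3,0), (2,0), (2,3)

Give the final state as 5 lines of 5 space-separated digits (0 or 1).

After press 1 at (3,0):
1 0 1 0 0
0 0 0 1 1
0 1 0 1 1
1 0 1 0 0
0 0 1 0 1

After press 2 at (2,0):
1 0 1 0 0
1 0 0 1 1
1 0 0 1 1
0 0 1 0 0
0 0 1 0 1

After press 3 at (2,3):
1 0 1 0 0
1 0 0 0 1
1 0 1 0 0
0 0 1 1 0
0 0 1 0 1

Answer: 1 0 1 0 0
1 0 0 0 1
1 0 1 0 0
0 0 1 1 0
0 0 1 0 1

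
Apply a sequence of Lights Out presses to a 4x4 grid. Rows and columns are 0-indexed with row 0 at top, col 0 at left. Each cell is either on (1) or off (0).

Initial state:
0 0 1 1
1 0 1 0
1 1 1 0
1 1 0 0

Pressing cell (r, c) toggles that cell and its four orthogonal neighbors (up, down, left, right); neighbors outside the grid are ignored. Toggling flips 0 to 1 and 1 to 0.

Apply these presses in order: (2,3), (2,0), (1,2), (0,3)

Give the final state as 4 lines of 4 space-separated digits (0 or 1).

After press 1 at (2,3):
0 0 1 1
1 0 1 1
1 1 0 1
1 1 0 1

After press 2 at (2,0):
0 0 1 1
0 0 1 1
0 0 0 1
0 1 0 1

After press 3 at (1,2):
0 0 0 1
0 1 0 0
0 0 1 1
0 1 0 1

After press 4 at (0,3):
0 0 1 0
0 1 0 1
0 0 1 1
0 1 0 1

Answer: 0 0 1 0
0 1 0 1
0 0 1 1
0 1 0 1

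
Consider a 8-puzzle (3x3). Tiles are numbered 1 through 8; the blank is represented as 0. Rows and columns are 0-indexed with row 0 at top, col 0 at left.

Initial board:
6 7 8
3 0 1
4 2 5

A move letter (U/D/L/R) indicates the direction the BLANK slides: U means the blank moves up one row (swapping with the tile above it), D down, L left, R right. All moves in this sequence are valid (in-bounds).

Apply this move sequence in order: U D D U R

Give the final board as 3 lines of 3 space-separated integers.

Answer: 6 7 8
3 1 0
4 2 5

Derivation:
After move 1 (U):
6 0 8
3 7 1
4 2 5

After move 2 (D):
6 7 8
3 0 1
4 2 5

After move 3 (D):
6 7 8
3 2 1
4 0 5

After move 4 (U):
6 7 8
3 0 1
4 2 5

After move 5 (R):
6 7 8
3 1 0
4 2 5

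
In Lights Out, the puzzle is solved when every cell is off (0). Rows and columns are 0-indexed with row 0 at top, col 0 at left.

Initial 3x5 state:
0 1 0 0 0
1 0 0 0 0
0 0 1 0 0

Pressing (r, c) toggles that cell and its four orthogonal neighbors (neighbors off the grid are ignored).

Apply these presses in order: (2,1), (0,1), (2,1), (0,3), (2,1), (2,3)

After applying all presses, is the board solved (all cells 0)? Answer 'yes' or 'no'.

After press 1 at (2,1):
0 1 0 0 0
1 1 0 0 0
1 1 0 0 0

After press 2 at (0,1):
1 0 1 0 0
1 0 0 0 0
1 1 0 0 0

After press 3 at (2,1):
1 0 1 0 0
1 1 0 0 0
0 0 1 0 0

After press 4 at (0,3):
1 0 0 1 1
1 1 0 1 0
0 0 1 0 0

After press 5 at (2,1):
1 0 0 1 1
1 0 0 1 0
1 1 0 0 0

After press 6 at (2,3):
1 0 0 1 1
1 0 0 0 0
1 1 1 1 1

Lights still on: 9

Answer: no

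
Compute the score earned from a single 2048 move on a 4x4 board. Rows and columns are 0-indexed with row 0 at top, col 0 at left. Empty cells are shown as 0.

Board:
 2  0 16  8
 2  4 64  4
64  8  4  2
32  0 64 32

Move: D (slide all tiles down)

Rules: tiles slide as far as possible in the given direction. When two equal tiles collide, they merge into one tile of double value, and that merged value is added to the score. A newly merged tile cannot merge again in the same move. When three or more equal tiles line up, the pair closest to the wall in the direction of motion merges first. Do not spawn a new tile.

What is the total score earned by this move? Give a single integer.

Slide down:
col 0: [2, 2, 64, 32] -> [0, 4, 64, 32]  score +4 (running 4)
col 1: [0, 4, 8, 0] -> [0, 0, 4, 8]  score +0 (running 4)
col 2: [16, 64, 4, 64] -> [16, 64, 4, 64]  score +0 (running 4)
col 3: [8, 4, 2, 32] -> [8, 4, 2, 32]  score +0 (running 4)
Board after move:
 0  0 16  8
 4  0 64  4
64  4  4  2
32  8 64 32

Answer: 4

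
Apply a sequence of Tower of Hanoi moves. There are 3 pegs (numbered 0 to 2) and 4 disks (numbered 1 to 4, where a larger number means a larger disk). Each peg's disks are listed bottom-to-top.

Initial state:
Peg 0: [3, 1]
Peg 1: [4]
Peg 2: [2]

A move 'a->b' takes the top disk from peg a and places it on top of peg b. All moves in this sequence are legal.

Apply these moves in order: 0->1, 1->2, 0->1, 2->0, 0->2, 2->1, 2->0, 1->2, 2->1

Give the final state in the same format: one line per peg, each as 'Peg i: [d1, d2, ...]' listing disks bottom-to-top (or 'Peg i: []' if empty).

Answer: Peg 0: [2]
Peg 1: [4, 3, 1]
Peg 2: []

Derivation:
After move 1 (0->1):
Peg 0: [3]
Peg 1: [4, 1]
Peg 2: [2]

After move 2 (1->2):
Peg 0: [3]
Peg 1: [4]
Peg 2: [2, 1]

After move 3 (0->1):
Peg 0: []
Peg 1: [4, 3]
Peg 2: [2, 1]

After move 4 (2->0):
Peg 0: [1]
Peg 1: [4, 3]
Peg 2: [2]

After move 5 (0->2):
Peg 0: []
Peg 1: [4, 3]
Peg 2: [2, 1]

After move 6 (2->1):
Peg 0: []
Peg 1: [4, 3, 1]
Peg 2: [2]

After move 7 (2->0):
Peg 0: [2]
Peg 1: [4, 3, 1]
Peg 2: []

After move 8 (1->2):
Peg 0: [2]
Peg 1: [4, 3]
Peg 2: [1]

After move 9 (2->1):
Peg 0: [2]
Peg 1: [4, 3, 1]
Peg 2: []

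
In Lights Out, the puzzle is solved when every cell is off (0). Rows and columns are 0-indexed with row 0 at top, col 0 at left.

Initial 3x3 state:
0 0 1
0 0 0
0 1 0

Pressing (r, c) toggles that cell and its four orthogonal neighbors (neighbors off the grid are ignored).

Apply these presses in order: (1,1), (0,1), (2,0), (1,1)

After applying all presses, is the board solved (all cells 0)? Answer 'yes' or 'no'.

Answer: no

Derivation:
After press 1 at (1,1):
0 1 1
1 1 1
0 0 0

After press 2 at (0,1):
1 0 0
1 0 1
0 0 0

After press 3 at (2,0):
1 0 0
0 0 1
1 1 0

After press 4 at (1,1):
1 1 0
1 1 0
1 0 0

Lights still on: 5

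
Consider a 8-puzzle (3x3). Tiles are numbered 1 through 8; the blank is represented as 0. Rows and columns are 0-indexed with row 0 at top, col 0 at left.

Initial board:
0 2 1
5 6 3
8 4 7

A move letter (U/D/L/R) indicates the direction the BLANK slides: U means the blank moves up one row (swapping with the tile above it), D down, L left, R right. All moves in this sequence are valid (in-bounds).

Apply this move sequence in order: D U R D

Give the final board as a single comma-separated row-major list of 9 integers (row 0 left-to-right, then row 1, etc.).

After move 1 (D):
5 2 1
0 6 3
8 4 7

After move 2 (U):
0 2 1
5 6 3
8 4 7

After move 3 (R):
2 0 1
5 6 3
8 4 7

After move 4 (D):
2 6 1
5 0 3
8 4 7

Answer: 2, 6, 1, 5, 0, 3, 8, 4, 7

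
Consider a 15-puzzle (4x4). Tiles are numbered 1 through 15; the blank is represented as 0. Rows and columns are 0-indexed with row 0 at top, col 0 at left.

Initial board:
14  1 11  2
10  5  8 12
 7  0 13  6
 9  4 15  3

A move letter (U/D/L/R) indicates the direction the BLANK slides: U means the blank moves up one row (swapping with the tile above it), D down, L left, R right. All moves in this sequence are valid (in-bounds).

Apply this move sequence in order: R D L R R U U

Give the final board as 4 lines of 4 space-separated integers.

After move 1 (R):
14  1 11  2
10  5  8 12
 7 13  0  6
 9  4 15  3

After move 2 (D):
14  1 11  2
10  5  8 12
 7 13 15  6
 9  4  0  3

After move 3 (L):
14  1 11  2
10  5  8 12
 7 13 15  6
 9  0  4  3

After move 4 (R):
14  1 11  2
10  5  8 12
 7 13 15  6
 9  4  0  3

After move 5 (R):
14  1 11  2
10  5  8 12
 7 13 15  6
 9  4  3  0

After move 6 (U):
14  1 11  2
10  5  8 12
 7 13 15  0
 9  4  3  6

After move 7 (U):
14  1 11  2
10  5  8  0
 7 13 15 12
 9  4  3  6

Answer: 14  1 11  2
10  5  8  0
 7 13 15 12
 9  4  3  6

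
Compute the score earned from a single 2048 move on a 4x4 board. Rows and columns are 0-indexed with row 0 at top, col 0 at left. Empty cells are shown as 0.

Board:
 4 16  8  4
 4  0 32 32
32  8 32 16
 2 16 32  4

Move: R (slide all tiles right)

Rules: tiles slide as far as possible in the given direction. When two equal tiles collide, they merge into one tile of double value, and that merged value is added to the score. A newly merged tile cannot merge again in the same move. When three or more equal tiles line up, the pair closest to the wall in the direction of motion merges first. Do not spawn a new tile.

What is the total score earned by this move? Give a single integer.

Answer: 64

Derivation:
Slide right:
row 0: [4, 16, 8, 4] -> [4, 16, 8, 4]  score +0 (running 0)
row 1: [4, 0, 32, 32] -> [0, 0, 4, 64]  score +64 (running 64)
row 2: [32, 8, 32, 16] -> [32, 8, 32, 16]  score +0 (running 64)
row 3: [2, 16, 32, 4] -> [2, 16, 32, 4]  score +0 (running 64)
Board after move:
 4 16  8  4
 0  0  4 64
32  8 32 16
 2 16 32  4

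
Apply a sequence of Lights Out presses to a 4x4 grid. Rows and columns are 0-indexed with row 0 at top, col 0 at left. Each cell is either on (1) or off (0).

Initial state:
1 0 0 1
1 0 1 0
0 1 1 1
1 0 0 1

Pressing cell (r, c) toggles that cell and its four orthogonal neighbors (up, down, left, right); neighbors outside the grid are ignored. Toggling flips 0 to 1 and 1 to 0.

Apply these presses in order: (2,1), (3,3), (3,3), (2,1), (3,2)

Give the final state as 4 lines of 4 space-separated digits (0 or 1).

Answer: 1 0 0 1
1 0 1 0
0 1 0 1
1 1 1 0

Derivation:
After press 1 at (2,1):
1 0 0 1
1 1 1 0
1 0 0 1
1 1 0 1

After press 2 at (3,3):
1 0 0 1
1 1 1 0
1 0 0 0
1 1 1 0

After press 3 at (3,3):
1 0 0 1
1 1 1 0
1 0 0 1
1 1 0 1

After press 4 at (2,1):
1 0 0 1
1 0 1 0
0 1 1 1
1 0 0 1

After press 5 at (3,2):
1 0 0 1
1 0 1 0
0 1 0 1
1 1 1 0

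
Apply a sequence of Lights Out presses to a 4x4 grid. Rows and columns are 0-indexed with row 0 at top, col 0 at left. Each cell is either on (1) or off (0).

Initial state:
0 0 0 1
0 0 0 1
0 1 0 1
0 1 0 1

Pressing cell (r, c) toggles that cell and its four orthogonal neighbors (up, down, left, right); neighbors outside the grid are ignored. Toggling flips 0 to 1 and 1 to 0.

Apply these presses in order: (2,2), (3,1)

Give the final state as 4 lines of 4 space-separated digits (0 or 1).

After press 1 at (2,2):
0 0 0 1
0 0 1 1
0 0 1 0
0 1 1 1

After press 2 at (3,1):
0 0 0 1
0 0 1 1
0 1 1 0
1 0 0 1

Answer: 0 0 0 1
0 0 1 1
0 1 1 0
1 0 0 1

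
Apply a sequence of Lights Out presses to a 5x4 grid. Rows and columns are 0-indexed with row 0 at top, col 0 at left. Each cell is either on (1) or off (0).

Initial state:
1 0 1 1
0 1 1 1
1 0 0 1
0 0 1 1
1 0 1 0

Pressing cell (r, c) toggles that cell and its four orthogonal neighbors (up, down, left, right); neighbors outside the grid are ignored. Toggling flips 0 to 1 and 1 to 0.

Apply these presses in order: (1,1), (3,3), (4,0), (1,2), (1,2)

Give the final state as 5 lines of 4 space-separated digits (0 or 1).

Answer: 1 1 1 1
1 0 0 1
1 1 0 0
1 0 0 0
0 1 1 1

Derivation:
After press 1 at (1,1):
1 1 1 1
1 0 0 1
1 1 0 1
0 0 1 1
1 0 1 0

After press 2 at (3,3):
1 1 1 1
1 0 0 1
1 1 0 0
0 0 0 0
1 0 1 1

After press 3 at (4,0):
1 1 1 1
1 0 0 1
1 1 0 0
1 0 0 0
0 1 1 1

After press 4 at (1,2):
1 1 0 1
1 1 1 0
1 1 1 0
1 0 0 0
0 1 1 1

After press 5 at (1,2):
1 1 1 1
1 0 0 1
1 1 0 0
1 0 0 0
0 1 1 1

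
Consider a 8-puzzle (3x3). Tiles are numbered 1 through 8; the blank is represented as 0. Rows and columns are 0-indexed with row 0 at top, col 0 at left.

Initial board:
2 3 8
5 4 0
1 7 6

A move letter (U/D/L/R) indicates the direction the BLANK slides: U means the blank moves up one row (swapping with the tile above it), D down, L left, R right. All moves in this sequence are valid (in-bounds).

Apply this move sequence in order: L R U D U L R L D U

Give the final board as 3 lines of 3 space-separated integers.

After move 1 (L):
2 3 8
5 0 4
1 7 6

After move 2 (R):
2 3 8
5 4 0
1 7 6

After move 3 (U):
2 3 0
5 4 8
1 7 6

After move 4 (D):
2 3 8
5 4 0
1 7 6

After move 5 (U):
2 3 0
5 4 8
1 7 6

After move 6 (L):
2 0 3
5 4 8
1 7 6

After move 7 (R):
2 3 0
5 4 8
1 7 6

After move 8 (L):
2 0 3
5 4 8
1 7 6

After move 9 (D):
2 4 3
5 0 8
1 7 6

After move 10 (U):
2 0 3
5 4 8
1 7 6

Answer: 2 0 3
5 4 8
1 7 6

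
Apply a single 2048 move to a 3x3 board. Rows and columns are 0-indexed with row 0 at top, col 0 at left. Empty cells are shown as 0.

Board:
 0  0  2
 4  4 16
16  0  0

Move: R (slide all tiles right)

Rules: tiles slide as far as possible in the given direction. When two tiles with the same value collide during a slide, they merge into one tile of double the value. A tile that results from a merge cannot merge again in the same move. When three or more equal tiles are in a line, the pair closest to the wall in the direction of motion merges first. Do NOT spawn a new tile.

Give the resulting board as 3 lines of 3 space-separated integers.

Answer:  0  0  2
 0  8 16
 0  0 16

Derivation:
Slide right:
row 0: [0, 0, 2] -> [0, 0, 2]
row 1: [4, 4, 16] -> [0, 8, 16]
row 2: [16, 0, 0] -> [0, 0, 16]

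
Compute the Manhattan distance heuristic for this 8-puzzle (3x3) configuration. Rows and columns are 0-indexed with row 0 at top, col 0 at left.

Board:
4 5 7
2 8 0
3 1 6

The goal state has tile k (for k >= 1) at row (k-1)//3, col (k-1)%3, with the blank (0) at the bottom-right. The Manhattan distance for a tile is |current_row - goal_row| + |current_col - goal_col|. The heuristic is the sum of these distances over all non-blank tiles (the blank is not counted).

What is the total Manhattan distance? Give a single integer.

Tile 4: (0,0)->(1,0) = 1
Tile 5: (0,1)->(1,1) = 1
Tile 7: (0,2)->(2,0) = 4
Tile 2: (1,0)->(0,1) = 2
Tile 8: (1,1)->(2,1) = 1
Tile 3: (2,0)->(0,2) = 4
Tile 1: (2,1)->(0,0) = 3
Tile 6: (2,2)->(1,2) = 1
Sum: 1 + 1 + 4 + 2 + 1 + 4 + 3 + 1 = 17

Answer: 17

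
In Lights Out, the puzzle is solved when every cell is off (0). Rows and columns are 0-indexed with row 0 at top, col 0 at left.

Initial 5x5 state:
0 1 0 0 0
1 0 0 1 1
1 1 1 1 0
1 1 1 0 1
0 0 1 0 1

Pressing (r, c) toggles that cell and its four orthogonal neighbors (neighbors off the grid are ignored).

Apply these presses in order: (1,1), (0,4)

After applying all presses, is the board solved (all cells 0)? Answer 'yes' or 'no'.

Answer: no

Derivation:
After press 1 at (1,1):
0 0 0 0 0
0 1 1 1 1
1 0 1 1 0
1 1 1 0 1
0 0 1 0 1

After press 2 at (0,4):
0 0 0 1 1
0 1 1 1 0
1 0 1 1 0
1 1 1 0 1
0 0 1 0 1

Lights still on: 14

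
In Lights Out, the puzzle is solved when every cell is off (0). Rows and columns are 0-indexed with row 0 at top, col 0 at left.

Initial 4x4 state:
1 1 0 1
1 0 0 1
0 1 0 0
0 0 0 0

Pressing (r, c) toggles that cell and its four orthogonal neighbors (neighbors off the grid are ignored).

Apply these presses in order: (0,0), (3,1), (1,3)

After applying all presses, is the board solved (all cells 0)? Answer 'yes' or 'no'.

Answer: no

Derivation:
After press 1 at (0,0):
0 0 0 1
0 0 0 1
0 1 0 0
0 0 0 0

After press 2 at (3,1):
0 0 0 1
0 0 0 1
0 0 0 0
1 1 1 0

After press 3 at (1,3):
0 0 0 0
0 0 1 0
0 0 0 1
1 1 1 0

Lights still on: 5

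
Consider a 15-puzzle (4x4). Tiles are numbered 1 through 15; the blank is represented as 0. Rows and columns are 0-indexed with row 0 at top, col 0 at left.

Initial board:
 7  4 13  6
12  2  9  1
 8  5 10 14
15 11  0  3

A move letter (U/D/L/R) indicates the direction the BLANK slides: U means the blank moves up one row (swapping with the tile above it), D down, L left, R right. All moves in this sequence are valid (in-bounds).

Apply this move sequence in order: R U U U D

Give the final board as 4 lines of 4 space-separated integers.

Answer:  7  4 13  6
12  2  9  0
 8  5 10  1
15 11  3 14

Derivation:
After move 1 (R):
 7  4 13  6
12  2  9  1
 8  5 10 14
15 11  3  0

After move 2 (U):
 7  4 13  6
12  2  9  1
 8  5 10  0
15 11  3 14

After move 3 (U):
 7  4 13  6
12  2  9  0
 8  5 10  1
15 11  3 14

After move 4 (U):
 7  4 13  0
12  2  9  6
 8  5 10  1
15 11  3 14

After move 5 (D):
 7  4 13  6
12  2  9  0
 8  5 10  1
15 11  3 14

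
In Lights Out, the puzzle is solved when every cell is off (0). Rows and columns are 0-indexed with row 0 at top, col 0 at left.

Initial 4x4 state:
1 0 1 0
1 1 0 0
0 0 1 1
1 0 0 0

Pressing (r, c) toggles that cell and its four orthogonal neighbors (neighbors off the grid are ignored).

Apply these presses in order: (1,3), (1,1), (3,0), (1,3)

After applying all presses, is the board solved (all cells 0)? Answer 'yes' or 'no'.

After press 1 at (1,3):
1 0 1 1
1 1 1 1
0 0 1 0
1 0 0 0

After press 2 at (1,1):
1 1 1 1
0 0 0 1
0 1 1 0
1 0 0 0

After press 3 at (3,0):
1 1 1 1
0 0 0 1
1 1 1 0
0 1 0 0

After press 4 at (1,3):
1 1 1 0
0 0 1 0
1 1 1 1
0 1 0 0

Lights still on: 9

Answer: no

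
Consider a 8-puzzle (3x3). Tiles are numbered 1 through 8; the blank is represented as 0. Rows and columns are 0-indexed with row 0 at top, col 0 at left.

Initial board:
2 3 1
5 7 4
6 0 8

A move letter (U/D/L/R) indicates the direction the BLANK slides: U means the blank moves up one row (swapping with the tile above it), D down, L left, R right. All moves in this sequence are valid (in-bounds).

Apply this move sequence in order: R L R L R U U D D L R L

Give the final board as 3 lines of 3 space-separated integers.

Answer: 2 3 1
5 7 4
6 0 8

Derivation:
After move 1 (R):
2 3 1
5 7 4
6 8 0

After move 2 (L):
2 3 1
5 7 4
6 0 8

After move 3 (R):
2 3 1
5 7 4
6 8 0

After move 4 (L):
2 3 1
5 7 4
6 0 8

After move 5 (R):
2 3 1
5 7 4
6 8 0

After move 6 (U):
2 3 1
5 7 0
6 8 4

After move 7 (U):
2 3 0
5 7 1
6 8 4

After move 8 (D):
2 3 1
5 7 0
6 8 4

After move 9 (D):
2 3 1
5 7 4
6 8 0

After move 10 (L):
2 3 1
5 7 4
6 0 8

After move 11 (R):
2 3 1
5 7 4
6 8 0

After move 12 (L):
2 3 1
5 7 4
6 0 8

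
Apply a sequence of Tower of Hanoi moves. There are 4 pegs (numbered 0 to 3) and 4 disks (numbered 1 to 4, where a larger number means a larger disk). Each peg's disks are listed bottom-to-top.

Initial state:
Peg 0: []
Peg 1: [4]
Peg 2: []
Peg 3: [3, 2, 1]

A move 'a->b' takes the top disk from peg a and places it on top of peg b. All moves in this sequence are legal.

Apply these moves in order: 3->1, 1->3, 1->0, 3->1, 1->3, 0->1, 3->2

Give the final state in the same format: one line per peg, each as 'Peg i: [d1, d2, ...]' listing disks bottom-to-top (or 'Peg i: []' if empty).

Answer: Peg 0: []
Peg 1: [4]
Peg 2: [1]
Peg 3: [3, 2]

Derivation:
After move 1 (3->1):
Peg 0: []
Peg 1: [4, 1]
Peg 2: []
Peg 3: [3, 2]

After move 2 (1->3):
Peg 0: []
Peg 1: [4]
Peg 2: []
Peg 3: [3, 2, 1]

After move 3 (1->0):
Peg 0: [4]
Peg 1: []
Peg 2: []
Peg 3: [3, 2, 1]

After move 4 (3->1):
Peg 0: [4]
Peg 1: [1]
Peg 2: []
Peg 3: [3, 2]

After move 5 (1->3):
Peg 0: [4]
Peg 1: []
Peg 2: []
Peg 3: [3, 2, 1]

After move 6 (0->1):
Peg 0: []
Peg 1: [4]
Peg 2: []
Peg 3: [3, 2, 1]

After move 7 (3->2):
Peg 0: []
Peg 1: [4]
Peg 2: [1]
Peg 3: [3, 2]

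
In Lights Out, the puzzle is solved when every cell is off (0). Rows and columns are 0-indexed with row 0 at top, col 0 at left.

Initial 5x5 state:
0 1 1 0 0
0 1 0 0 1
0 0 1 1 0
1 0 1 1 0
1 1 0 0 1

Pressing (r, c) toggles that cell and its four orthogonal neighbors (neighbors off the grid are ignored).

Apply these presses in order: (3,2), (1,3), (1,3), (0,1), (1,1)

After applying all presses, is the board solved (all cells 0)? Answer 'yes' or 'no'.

After press 1 at (3,2):
0 1 1 0 0
0 1 0 0 1
0 0 0 1 0
1 1 0 0 0
1 1 1 0 1

After press 2 at (1,3):
0 1 1 1 0
0 1 1 1 0
0 0 0 0 0
1 1 0 0 0
1 1 1 0 1

After press 3 at (1,3):
0 1 1 0 0
0 1 0 0 1
0 0 0 1 0
1 1 0 0 0
1 1 1 0 1

After press 4 at (0,1):
1 0 0 0 0
0 0 0 0 1
0 0 0 1 0
1 1 0 0 0
1 1 1 0 1

After press 5 at (1,1):
1 1 0 0 0
1 1 1 0 1
0 1 0 1 0
1 1 0 0 0
1 1 1 0 1

Lights still on: 14

Answer: no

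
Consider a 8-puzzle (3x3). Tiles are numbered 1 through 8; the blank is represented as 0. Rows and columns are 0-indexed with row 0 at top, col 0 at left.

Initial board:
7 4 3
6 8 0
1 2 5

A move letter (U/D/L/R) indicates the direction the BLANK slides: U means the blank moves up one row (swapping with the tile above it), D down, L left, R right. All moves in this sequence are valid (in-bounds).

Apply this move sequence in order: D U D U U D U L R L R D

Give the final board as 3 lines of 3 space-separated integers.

After move 1 (D):
7 4 3
6 8 5
1 2 0

After move 2 (U):
7 4 3
6 8 0
1 2 5

After move 3 (D):
7 4 3
6 8 5
1 2 0

After move 4 (U):
7 4 3
6 8 0
1 2 5

After move 5 (U):
7 4 0
6 8 3
1 2 5

After move 6 (D):
7 4 3
6 8 0
1 2 5

After move 7 (U):
7 4 0
6 8 3
1 2 5

After move 8 (L):
7 0 4
6 8 3
1 2 5

After move 9 (R):
7 4 0
6 8 3
1 2 5

After move 10 (L):
7 0 4
6 8 3
1 2 5

After move 11 (R):
7 4 0
6 8 3
1 2 5

After move 12 (D):
7 4 3
6 8 0
1 2 5

Answer: 7 4 3
6 8 0
1 2 5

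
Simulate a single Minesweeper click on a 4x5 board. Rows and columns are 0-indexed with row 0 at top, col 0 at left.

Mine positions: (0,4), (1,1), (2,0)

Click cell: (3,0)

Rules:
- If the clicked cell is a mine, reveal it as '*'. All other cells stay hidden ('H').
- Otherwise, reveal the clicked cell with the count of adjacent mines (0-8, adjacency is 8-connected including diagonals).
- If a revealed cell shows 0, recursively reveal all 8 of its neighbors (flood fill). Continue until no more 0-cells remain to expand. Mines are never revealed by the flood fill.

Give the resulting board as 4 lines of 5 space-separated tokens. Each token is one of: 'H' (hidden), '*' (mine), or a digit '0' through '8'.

H H H H H
H H H H H
H H H H H
1 H H H H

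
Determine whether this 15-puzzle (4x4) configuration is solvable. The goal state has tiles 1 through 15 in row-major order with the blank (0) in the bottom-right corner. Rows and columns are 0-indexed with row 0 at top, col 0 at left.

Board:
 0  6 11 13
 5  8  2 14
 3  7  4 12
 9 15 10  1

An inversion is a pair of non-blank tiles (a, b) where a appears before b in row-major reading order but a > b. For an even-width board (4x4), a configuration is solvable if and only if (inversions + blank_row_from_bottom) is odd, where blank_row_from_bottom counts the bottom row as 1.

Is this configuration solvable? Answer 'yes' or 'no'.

Inversions: 52
Blank is in row 0 (0-indexed from top), which is row 4 counting from the bottom (bottom = 1).
52 + 4 = 56, which is even, so the puzzle is not solvable.

Answer: no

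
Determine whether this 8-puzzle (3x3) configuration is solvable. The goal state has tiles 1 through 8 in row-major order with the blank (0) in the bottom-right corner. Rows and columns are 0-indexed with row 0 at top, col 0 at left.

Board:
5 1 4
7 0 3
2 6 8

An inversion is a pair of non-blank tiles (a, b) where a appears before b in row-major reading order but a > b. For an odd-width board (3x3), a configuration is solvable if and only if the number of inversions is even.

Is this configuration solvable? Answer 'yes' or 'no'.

Inversions (pairs i<j in row-major order where tile[i] > tile[j] > 0): 10
10 is even, so the puzzle is solvable.

Answer: yes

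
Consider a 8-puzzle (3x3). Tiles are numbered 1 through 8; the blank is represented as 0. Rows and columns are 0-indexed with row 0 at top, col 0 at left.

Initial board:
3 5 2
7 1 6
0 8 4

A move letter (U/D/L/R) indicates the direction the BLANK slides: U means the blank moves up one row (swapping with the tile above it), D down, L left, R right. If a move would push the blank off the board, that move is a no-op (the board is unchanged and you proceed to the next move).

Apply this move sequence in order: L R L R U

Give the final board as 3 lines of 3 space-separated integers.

Answer: 3 5 2
7 0 6
8 1 4

Derivation:
After move 1 (L):
3 5 2
7 1 6
0 8 4

After move 2 (R):
3 5 2
7 1 6
8 0 4

After move 3 (L):
3 5 2
7 1 6
0 8 4

After move 4 (R):
3 5 2
7 1 6
8 0 4

After move 5 (U):
3 5 2
7 0 6
8 1 4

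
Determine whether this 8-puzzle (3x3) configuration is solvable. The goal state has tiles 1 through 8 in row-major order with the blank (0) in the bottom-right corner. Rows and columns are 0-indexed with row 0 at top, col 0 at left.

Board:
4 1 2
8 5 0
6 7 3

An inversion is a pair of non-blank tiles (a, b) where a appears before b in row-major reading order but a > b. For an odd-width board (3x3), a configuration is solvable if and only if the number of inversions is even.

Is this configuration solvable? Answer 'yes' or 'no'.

Answer: yes

Derivation:
Inversions (pairs i<j in row-major order where tile[i] > tile[j] > 0): 10
10 is even, so the puzzle is solvable.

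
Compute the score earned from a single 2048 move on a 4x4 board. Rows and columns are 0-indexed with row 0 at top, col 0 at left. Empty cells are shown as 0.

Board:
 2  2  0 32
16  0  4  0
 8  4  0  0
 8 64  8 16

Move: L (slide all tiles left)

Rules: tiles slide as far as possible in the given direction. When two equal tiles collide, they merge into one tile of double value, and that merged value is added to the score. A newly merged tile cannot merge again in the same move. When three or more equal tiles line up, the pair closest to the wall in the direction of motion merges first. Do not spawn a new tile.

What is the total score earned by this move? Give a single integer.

Slide left:
row 0: [2, 2, 0, 32] -> [4, 32, 0, 0]  score +4 (running 4)
row 1: [16, 0, 4, 0] -> [16, 4, 0, 0]  score +0 (running 4)
row 2: [8, 4, 0, 0] -> [8, 4, 0, 0]  score +0 (running 4)
row 3: [8, 64, 8, 16] -> [8, 64, 8, 16]  score +0 (running 4)
Board after move:
 4 32  0  0
16  4  0  0
 8  4  0  0
 8 64  8 16

Answer: 4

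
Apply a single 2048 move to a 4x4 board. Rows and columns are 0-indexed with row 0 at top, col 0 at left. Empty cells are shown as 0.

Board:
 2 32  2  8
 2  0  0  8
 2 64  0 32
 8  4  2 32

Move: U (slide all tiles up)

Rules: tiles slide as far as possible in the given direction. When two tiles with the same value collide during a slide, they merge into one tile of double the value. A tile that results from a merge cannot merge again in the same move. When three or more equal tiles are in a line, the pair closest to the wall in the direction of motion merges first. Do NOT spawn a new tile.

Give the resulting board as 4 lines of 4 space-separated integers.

Slide up:
col 0: [2, 2, 2, 8] -> [4, 2, 8, 0]
col 1: [32, 0, 64, 4] -> [32, 64, 4, 0]
col 2: [2, 0, 0, 2] -> [4, 0, 0, 0]
col 3: [8, 8, 32, 32] -> [16, 64, 0, 0]

Answer:  4 32  4 16
 2 64  0 64
 8  4  0  0
 0  0  0  0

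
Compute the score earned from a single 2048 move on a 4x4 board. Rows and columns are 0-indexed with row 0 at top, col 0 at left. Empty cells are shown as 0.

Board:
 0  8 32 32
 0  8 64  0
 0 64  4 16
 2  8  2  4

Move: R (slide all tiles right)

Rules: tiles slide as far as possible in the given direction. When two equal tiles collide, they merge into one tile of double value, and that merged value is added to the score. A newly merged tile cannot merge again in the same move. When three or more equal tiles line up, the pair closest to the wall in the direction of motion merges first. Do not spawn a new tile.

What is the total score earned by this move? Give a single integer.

Slide right:
row 0: [0, 8, 32, 32] -> [0, 0, 8, 64]  score +64 (running 64)
row 1: [0, 8, 64, 0] -> [0, 0, 8, 64]  score +0 (running 64)
row 2: [0, 64, 4, 16] -> [0, 64, 4, 16]  score +0 (running 64)
row 3: [2, 8, 2, 4] -> [2, 8, 2, 4]  score +0 (running 64)
Board after move:
 0  0  8 64
 0  0  8 64
 0 64  4 16
 2  8  2  4

Answer: 64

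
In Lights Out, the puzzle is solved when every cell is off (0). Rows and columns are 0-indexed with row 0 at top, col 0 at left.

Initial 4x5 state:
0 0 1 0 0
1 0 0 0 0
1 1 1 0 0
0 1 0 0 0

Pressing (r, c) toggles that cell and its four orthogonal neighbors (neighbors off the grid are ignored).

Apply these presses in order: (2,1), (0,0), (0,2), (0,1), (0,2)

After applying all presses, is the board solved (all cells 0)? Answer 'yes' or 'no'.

After press 1 at (2,1):
0 0 1 0 0
1 1 0 0 0
0 0 0 0 0
0 0 0 0 0

After press 2 at (0,0):
1 1 1 0 0
0 1 0 0 0
0 0 0 0 0
0 0 0 0 0

After press 3 at (0,2):
1 0 0 1 0
0 1 1 0 0
0 0 0 0 0
0 0 0 0 0

After press 4 at (0,1):
0 1 1 1 0
0 0 1 0 0
0 0 0 0 0
0 0 0 0 0

After press 5 at (0,2):
0 0 0 0 0
0 0 0 0 0
0 0 0 0 0
0 0 0 0 0

Lights still on: 0

Answer: yes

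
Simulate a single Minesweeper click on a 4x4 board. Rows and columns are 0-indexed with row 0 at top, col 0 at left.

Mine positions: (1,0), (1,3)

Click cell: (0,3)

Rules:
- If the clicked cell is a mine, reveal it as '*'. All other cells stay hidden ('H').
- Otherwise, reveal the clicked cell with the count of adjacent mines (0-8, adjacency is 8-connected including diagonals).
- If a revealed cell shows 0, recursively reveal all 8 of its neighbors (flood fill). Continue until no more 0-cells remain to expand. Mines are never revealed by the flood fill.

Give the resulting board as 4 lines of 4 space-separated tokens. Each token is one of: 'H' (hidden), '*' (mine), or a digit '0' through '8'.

H H H 1
H H H H
H H H H
H H H H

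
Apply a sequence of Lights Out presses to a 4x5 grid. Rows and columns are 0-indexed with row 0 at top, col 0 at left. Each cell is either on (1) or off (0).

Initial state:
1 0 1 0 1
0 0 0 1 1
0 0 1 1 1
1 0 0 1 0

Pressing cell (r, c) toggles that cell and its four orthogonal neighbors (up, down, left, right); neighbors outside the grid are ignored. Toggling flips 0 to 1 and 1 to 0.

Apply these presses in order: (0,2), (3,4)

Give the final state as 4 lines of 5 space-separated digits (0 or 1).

Answer: 1 1 0 1 1
0 0 1 1 1
0 0 1 1 0
1 0 0 0 1

Derivation:
After press 1 at (0,2):
1 1 0 1 1
0 0 1 1 1
0 0 1 1 1
1 0 0 1 0

After press 2 at (3,4):
1 1 0 1 1
0 0 1 1 1
0 0 1 1 0
1 0 0 0 1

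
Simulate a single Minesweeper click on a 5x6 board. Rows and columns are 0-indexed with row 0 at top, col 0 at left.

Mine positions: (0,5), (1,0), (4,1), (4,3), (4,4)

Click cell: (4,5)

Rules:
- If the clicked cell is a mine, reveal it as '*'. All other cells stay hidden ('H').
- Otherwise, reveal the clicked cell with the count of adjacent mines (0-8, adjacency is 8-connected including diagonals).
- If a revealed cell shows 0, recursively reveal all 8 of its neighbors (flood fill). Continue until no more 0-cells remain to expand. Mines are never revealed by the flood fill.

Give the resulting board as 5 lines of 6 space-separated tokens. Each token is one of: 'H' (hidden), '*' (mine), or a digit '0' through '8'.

H H H H H H
H H H H H H
H H H H H H
H H H H H H
H H H H H 1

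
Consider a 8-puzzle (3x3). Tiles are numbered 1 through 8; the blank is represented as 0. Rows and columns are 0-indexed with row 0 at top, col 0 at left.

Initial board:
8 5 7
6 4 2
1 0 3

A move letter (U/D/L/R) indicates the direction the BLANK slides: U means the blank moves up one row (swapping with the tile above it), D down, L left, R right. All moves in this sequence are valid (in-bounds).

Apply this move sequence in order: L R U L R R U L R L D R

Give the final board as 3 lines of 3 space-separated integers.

After move 1 (L):
8 5 7
6 4 2
0 1 3

After move 2 (R):
8 5 7
6 4 2
1 0 3

After move 3 (U):
8 5 7
6 0 2
1 4 3

After move 4 (L):
8 5 7
0 6 2
1 4 3

After move 5 (R):
8 5 7
6 0 2
1 4 3

After move 6 (R):
8 5 7
6 2 0
1 4 3

After move 7 (U):
8 5 0
6 2 7
1 4 3

After move 8 (L):
8 0 5
6 2 7
1 4 3

After move 9 (R):
8 5 0
6 2 7
1 4 3

After move 10 (L):
8 0 5
6 2 7
1 4 3

After move 11 (D):
8 2 5
6 0 7
1 4 3

After move 12 (R):
8 2 5
6 7 0
1 4 3

Answer: 8 2 5
6 7 0
1 4 3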